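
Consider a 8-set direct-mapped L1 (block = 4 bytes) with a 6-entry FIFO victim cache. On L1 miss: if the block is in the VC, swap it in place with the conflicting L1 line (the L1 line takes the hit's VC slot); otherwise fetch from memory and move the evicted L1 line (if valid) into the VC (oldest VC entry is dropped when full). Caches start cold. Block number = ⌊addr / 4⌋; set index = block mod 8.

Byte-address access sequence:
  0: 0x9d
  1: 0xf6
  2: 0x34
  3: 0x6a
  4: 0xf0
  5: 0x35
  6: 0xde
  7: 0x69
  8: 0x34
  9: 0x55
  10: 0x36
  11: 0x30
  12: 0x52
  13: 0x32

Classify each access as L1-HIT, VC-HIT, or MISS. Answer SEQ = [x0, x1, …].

SEQ = [MISS, MISS, MISS, MISS, MISS, L1-HIT, MISS, L1-HIT, L1-HIT, MISS, VC-HIT, MISS, MISS, VC-HIT]

0: 0x9d (blk 39, set 7) → MISS  vc=[]
1: 0xf6 (blk 61, set 5) → MISS  vc=[]
2: 0x34 (blk 13, set 5) → MISS  vc=[61]
3: 0x6a (blk 26, set 2) → MISS  vc=[61]
4: 0xf0 (blk 60, set 4) → MISS  vc=[61]
5: 0x35 (blk 13, set 5) → L1-HIT  vc=[61]
6: 0xde (blk 55, set 7) → MISS  vc=[61, 39]
7: 0x69 (blk 26, set 2) → L1-HIT  vc=[61, 39]
8: 0x34 (blk 13, set 5) → L1-HIT  vc=[61, 39]
9: 0x55 (blk 21, set 5) → MISS  vc=[61, 39, 13]
10: 0x36 (blk 13, set 5) → VC-HIT  vc=[61, 39, 21]
11: 0x30 (blk 12, set 4) → MISS  vc=[61, 39, 21, 60]
12: 0x52 (blk 20, set 4) → MISS  vc=[61, 39, 21, 60, 12]
13: 0x32 (blk 12, set 4) → VC-HIT  vc=[61, 39, 21, 60, 20]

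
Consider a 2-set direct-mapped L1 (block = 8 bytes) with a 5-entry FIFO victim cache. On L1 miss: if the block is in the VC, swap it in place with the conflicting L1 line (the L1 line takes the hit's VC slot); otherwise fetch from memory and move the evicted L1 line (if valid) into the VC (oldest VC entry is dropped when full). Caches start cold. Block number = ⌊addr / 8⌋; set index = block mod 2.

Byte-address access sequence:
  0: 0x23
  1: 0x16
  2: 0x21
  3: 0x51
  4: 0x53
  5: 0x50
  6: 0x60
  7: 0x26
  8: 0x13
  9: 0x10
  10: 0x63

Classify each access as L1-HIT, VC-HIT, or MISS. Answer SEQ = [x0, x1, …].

SEQ = [MISS, MISS, VC-HIT, MISS, L1-HIT, L1-HIT, MISS, VC-HIT, VC-HIT, L1-HIT, VC-HIT]

  [0] addr=0x23 blk=4 s=0: MISS | VC []
  [1] addr=0x16 blk=2 s=0: MISS | VC [4]
  [2] addr=0x21 blk=4 s=0: VC-HIT | VC [2]
  [3] addr=0x51 blk=10 s=0: MISS | VC [2, 4]
  [4] addr=0x53 blk=10 s=0: L1-HIT | VC [2, 4]
  [5] addr=0x50 blk=10 s=0: L1-HIT | VC [2, 4]
  [6] addr=0x60 blk=12 s=0: MISS | VC [2, 4, 10]
  [7] addr=0x26 blk=4 s=0: VC-HIT | VC [2, 12, 10]
  [8] addr=0x13 blk=2 s=0: VC-HIT | VC [4, 12, 10]
  [9] addr=0x10 blk=2 s=0: L1-HIT | VC [4, 12, 10]
  [10] addr=0x63 blk=12 s=0: VC-HIT | VC [4, 2, 10]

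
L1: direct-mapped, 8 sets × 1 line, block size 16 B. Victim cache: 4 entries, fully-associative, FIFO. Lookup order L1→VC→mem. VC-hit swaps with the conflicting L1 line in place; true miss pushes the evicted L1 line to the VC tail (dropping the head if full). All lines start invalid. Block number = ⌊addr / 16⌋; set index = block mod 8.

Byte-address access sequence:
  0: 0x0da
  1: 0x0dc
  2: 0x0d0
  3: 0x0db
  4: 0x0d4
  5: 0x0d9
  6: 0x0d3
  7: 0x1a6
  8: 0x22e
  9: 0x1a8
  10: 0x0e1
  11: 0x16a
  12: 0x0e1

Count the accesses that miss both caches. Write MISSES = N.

MISSES = 5

  [0] addr=0xda blk=13 s=5: MISS | VC []
  [1] addr=0xdc blk=13 s=5: L1-HIT | VC []
  [2] addr=0xd0 blk=13 s=5: L1-HIT | VC []
  [3] addr=0xdb blk=13 s=5: L1-HIT | VC []
  [4] addr=0xd4 blk=13 s=5: L1-HIT | VC []
  [5] addr=0xd9 blk=13 s=5: L1-HIT | VC []
  [6] addr=0xd3 blk=13 s=5: L1-HIT | VC []
  [7] addr=0x1a6 blk=26 s=2: MISS | VC []
  [8] addr=0x22e blk=34 s=2: MISS | VC [26]
  [9] addr=0x1a8 blk=26 s=2: VC-HIT | VC [34]
  [10] addr=0xe1 blk=14 s=6: MISS | VC [34]
  [11] addr=0x16a blk=22 s=6: MISS | VC [34, 14]
  [12] addr=0xe1 blk=14 s=6: VC-HIT | VC [34, 22]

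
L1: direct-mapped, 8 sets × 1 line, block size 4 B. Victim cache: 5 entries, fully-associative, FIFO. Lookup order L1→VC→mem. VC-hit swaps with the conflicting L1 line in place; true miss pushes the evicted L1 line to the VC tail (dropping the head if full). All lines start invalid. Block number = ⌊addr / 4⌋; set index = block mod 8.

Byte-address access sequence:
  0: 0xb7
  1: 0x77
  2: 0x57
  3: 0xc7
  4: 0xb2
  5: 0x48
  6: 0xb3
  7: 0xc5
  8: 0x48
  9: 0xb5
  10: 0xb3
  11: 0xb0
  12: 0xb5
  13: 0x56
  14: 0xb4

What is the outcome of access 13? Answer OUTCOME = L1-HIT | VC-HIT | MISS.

OUTCOME = VC-HIT

0: 0xb7 (blk 45, set 5) → MISS  vc=[]
1: 0x77 (blk 29, set 5) → MISS  vc=[45]
2: 0x57 (blk 21, set 5) → MISS  vc=[45, 29]
3: 0xc7 (blk 49, set 1) → MISS  vc=[45, 29]
4: 0xb2 (blk 44, set 4) → MISS  vc=[45, 29]
5: 0x48 (blk 18, set 2) → MISS  vc=[45, 29]
6: 0xb3 (blk 44, set 4) → L1-HIT  vc=[45, 29]
7: 0xc5 (blk 49, set 1) → L1-HIT  vc=[45, 29]
8: 0x48 (blk 18, set 2) → L1-HIT  vc=[45, 29]
9: 0xb5 (blk 45, set 5) → VC-HIT  vc=[21, 29]
10: 0xb3 (blk 44, set 4) → L1-HIT  vc=[21, 29]
11: 0xb0 (blk 44, set 4) → L1-HIT  vc=[21, 29]
12: 0xb5 (blk 45, set 5) → L1-HIT  vc=[21, 29]
13: 0x56 (blk 21, set 5) → VC-HIT  vc=[45, 29]
14: 0xb4 (blk 45, set 5) → VC-HIT  vc=[21, 29]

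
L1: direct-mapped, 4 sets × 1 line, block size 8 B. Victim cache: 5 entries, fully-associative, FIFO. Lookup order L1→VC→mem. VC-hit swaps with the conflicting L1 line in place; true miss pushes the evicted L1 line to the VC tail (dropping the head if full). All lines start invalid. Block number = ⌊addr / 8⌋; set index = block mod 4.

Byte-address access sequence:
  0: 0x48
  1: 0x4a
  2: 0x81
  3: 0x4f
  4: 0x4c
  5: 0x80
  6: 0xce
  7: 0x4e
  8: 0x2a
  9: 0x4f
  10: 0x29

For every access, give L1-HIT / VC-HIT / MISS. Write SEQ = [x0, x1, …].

SEQ = [MISS, L1-HIT, MISS, L1-HIT, L1-HIT, L1-HIT, MISS, VC-HIT, MISS, VC-HIT, VC-HIT]

  [0] addr=0x48 blk=9 s=1: MISS | VC []
  [1] addr=0x4a blk=9 s=1: L1-HIT | VC []
  [2] addr=0x81 blk=16 s=0: MISS | VC []
  [3] addr=0x4f blk=9 s=1: L1-HIT | VC []
  [4] addr=0x4c blk=9 s=1: L1-HIT | VC []
  [5] addr=0x80 blk=16 s=0: L1-HIT | VC []
  [6] addr=0xce blk=25 s=1: MISS | VC [9]
  [7] addr=0x4e blk=9 s=1: VC-HIT | VC [25]
  [8] addr=0x2a blk=5 s=1: MISS | VC [25, 9]
  [9] addr=0x4f blk=9 s=1: VC-HIT | VC [25, 5]
  [10] addr=0x29 blk=5 s=1: VC-HIT | VC [25, 9]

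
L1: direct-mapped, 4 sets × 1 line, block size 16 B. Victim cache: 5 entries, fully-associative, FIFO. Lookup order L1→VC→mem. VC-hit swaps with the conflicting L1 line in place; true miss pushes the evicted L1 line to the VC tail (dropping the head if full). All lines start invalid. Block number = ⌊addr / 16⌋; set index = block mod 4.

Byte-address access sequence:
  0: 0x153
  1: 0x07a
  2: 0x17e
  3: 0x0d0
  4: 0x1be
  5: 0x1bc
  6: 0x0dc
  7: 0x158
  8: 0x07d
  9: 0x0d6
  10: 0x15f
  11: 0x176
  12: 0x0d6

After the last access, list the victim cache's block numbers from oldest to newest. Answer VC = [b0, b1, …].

0: 0x153 (blk 21, set 1) → MISS  vc=[]
1: 0x7a (blk 7, set 3) → MISS  vc=[]
2: 0x17e (blk 23, set 3) → MISS  vc=[7]
3: 0xd0 (blk 13, set 1) → MISS  vc=[7, 21]
4: 0x1be (blk 27, set 3) → MISS  vc=[7, 21, 23]
5: 0x1bc (blk 27, set 3) → L1-HIT  vc=[7, 21, 23]
6: 0xdc (blk 13, set 1) → L1-HIT  vc=[7, 21, 23]
7: 0x158 (blk 21, set 1) → VC-HIT  vc=[7, 13, 23]
8: 0x7d (blk 7, set 3) → VC-HIT  vc=[27, 13, 23]
9: 0xd6 (blk 13, set 1) → VC-HIT  vc=[27, 21, 23]
10: 0x15f (blk 21, set 1) → VC-HIT  vc=[27, 13, 23]
11: 0x176 (blk 23, set 3) → VC-HIT  vc=[27, 13, 7]
12: 0xd6 (blk 13, set 1) → VC-HIT  vc=[27, 21, 7]

VC = [27, 21, 7]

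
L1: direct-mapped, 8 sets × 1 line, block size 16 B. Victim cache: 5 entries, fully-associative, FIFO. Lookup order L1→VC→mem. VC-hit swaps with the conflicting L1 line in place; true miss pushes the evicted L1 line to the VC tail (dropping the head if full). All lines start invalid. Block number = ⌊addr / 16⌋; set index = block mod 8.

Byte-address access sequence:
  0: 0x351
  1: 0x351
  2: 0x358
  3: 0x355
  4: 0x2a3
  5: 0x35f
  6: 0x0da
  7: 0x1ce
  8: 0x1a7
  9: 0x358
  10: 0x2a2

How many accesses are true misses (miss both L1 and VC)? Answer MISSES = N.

MISSES = 5

#0 0x351→b53/s5 MISS; vc=[]
#1 0x351→b53/s5 L1-HIT; vc=[]
#2 0x358→b53/s5 L1-HIT; vc=[]
#3 0x355→b53/s5 L1-HIT; vc=[]
#4 0x2a3→b42/s2 MISS; vc=[]
#5 0x35f→b53/s5 L1-HIT; vc=[]
#6 0xda→b13/s5 MISS; vc=[53]
#7 0x1ce→b28/s4 MISS; vc=[53]
#8 0x1a7→b26/s2 MISS; vc=[53,42]
#9 0x358→b53/s5 VC-HIT; vc=[13,42]
#10 0x2a2→b42/s2 VC-HIT; vc=[13,26]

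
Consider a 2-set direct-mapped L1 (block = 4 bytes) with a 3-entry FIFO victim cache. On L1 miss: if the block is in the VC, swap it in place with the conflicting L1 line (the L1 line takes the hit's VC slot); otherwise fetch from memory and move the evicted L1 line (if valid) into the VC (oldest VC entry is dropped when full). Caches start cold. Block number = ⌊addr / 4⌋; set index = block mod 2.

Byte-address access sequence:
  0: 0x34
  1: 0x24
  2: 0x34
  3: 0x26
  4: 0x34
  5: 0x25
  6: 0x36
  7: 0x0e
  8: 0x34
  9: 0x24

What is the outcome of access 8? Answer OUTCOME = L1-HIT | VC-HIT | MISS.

OUTCOME = VC-HIT

  [0] addr=0x34 blk=13 s=1: MISS | VC []
  [1] addr=0x24 blk=9 s=1: MISS | VC [13]
  [2] addr=0x34 blk=13 s=1: VC-HIT | VC [9]
  [3] addr=0x26 blk=9 s=1: VC-HIT | VC [13]
  [4] addr=0x34 blk=13 s=1: VC-HIT | VC [9]
  [5] addr=0x25 blk=9 s=1: VC-HIT | VC [13]
  [6] addr=0x36 blk=13 s=1: VC-HIT | VC [9]
  [7] addr=0xe blk=3 s=1: MISS | VC [9, 13]
  [8] addr=0x34 blk=13 s=1: VC-HIT | VC [9, 3]
  [9] addr=0x24 blk=9 s=1: VC-HIT | VC [13, 3]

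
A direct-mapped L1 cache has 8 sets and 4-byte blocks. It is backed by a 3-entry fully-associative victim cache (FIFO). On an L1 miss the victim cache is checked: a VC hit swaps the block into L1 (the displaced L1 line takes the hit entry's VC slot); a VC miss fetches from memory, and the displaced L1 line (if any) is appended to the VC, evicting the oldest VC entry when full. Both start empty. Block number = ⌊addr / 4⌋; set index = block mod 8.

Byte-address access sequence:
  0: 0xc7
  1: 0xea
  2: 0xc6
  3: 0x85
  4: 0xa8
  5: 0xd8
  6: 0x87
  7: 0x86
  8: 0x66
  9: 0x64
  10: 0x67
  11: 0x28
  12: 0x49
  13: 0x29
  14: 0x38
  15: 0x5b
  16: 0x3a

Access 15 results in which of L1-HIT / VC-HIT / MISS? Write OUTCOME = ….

OUTCOME = MISS

  [0] addr=0xc7 blk=49 s=1: MISS | VC []
  [1] addr=0xea blk=58 s=2: MISS | VC []
  [2] addr=0xc6 blk=49 s=1: L1-HIT | VC []
  [3] addr=0x85 blk=33 s=1: MISS | VC [49]
  [4] addr=0xa8 blk=42 s=2: MISS | VC [49, 58]
  [5] addr=0xd8 blk=54 s=6: MISS | VC [49, 58]
  [6] addr=0x87 blk=33 s=1: L1-HIT | VC [49, 58]
  [7] addr=0x86 blk=33 s=1: L1-HIT | VC [49, 58]
  [8] addr=0x66 blk=25 s=1: MISS | VC [49, 58, 33]
  [9] addr=0x64 blk=25 s=1: L1-HIT | VC [49, 58, 33]
  [10] addr=0x67 blk=25 s=1: L1-HIT | VC [49, 58, 33]
  [11] addr=0x28 blk=10 s=2: MISS | VC [58, 33, 42]
  [12] addr=0x49 blk=18 s=2: MISS | VC [33, 42, 10]
  [13] addr=0x29 blk=10 s=2: VC-HIT | VC [33, 42, 18]
  [14] addr=0x38 blk=14 s=6: MISS | VC [42, 18, 54]
  [15] addr=0x5b blk=22 s=6: MISS | VC [18, 54, 14]
  [16] addr=0x3a blk=14 s=6: VC-HIT | VC [18, 54, 22]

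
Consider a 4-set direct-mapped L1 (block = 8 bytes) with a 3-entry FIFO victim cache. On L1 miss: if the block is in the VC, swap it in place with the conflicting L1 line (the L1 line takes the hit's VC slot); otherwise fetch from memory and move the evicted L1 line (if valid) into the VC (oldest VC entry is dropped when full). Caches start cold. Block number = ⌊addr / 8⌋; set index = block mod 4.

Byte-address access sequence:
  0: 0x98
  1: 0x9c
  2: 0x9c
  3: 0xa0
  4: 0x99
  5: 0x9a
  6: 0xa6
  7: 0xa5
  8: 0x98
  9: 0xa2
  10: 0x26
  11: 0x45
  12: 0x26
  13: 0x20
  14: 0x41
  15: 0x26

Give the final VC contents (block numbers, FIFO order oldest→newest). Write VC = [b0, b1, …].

VC = [20, 8]

#0 0x98→b19/s3 MISS; vc=[]
#1 0x9c→b19/s3 L1-HIT; vc=[]
#2 0x9c→b19/s3 L1-HIT; vc=[]
#3 0xa0→b20/s0 MISS; vc=[]
#4 0x99→b19/s3 L1-HIT; vc=[]
#5 0x9a→b19/s3 L1-HIT; vc=[]
#6 0xa6→b20/s0 L1-HIT; vc=[]
#7 0xa5→b20/s0 L1-HIT; vc=[]
#8 0x98→b19/s3 L1-HIT; vc=[]
#9 0xa2→b20/s0 L1-HIT; vc=[]
#10 0x26→b4/s0 MISS; vc=[20]
#11 0x45→b8/s0 MISS; vc=[20,4]
#12 0x26→b4/s0 VC-HIT; vc=[20,8]
#13 0x20→b4/s0 L1-HIT; vc=[20,8]
#14 0x41→b8/s0 VC-HIT; vc=[20,4]
#15 0x26→b4/s0 VC-HIT; vc=[20,8]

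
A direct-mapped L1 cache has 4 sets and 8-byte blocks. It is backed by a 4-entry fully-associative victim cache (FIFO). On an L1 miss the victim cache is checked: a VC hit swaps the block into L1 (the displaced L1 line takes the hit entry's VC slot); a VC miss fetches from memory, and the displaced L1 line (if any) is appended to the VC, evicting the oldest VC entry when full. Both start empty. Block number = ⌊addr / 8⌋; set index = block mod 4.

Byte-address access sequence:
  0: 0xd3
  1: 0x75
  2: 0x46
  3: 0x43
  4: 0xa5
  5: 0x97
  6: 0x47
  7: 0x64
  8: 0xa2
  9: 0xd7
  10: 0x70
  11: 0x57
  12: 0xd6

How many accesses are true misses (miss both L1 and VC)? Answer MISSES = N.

MISSES = 7

#0 0xd3→b26/s2 MISS; vc=[]
#1 0x75→b14/s2 MISS; vc=[26]
#2 0x46→b8/s0 MISS; vc=[26]
#3 0x43→b8/s0 L1-HIT; vc=[26]
#4 0xa5→b20/s0 MISS; vc=[26,8]
#5 0x97→b18/s2 MISS; vc=[26,8,14]
#6 0x47→b8/s0 VC-HIT; vc=[26,20,14]
#7 0x64→b12/s0 MISS; vc=[26,20,14,8]
#8 0xa2→b20/s0 VC-HIT; vc=[26,12,14,8]
#9 0xd7→b26/s2 VC-HIT; vc=[18,12,14,8]
#10 0x70→b14/s2 VC-HIT; vc=[18,12,26,8]
#11 0x57→b10/s2 MISS; vc=[12,26,8,14]
#12 0xd6→b26/s2 VC-HIT; vc=[12,10,8,14]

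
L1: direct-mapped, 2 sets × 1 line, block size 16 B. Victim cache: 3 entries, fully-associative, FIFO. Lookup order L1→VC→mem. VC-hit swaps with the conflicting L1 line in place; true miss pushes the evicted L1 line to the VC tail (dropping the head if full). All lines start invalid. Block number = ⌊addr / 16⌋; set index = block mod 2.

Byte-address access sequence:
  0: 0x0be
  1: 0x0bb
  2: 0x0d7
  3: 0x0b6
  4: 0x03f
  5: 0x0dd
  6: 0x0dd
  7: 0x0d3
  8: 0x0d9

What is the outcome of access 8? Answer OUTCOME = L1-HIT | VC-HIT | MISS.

0: 0xbe (blk 11, set 1) → MISS  vc=[]
1: 0xbb (blk 11, set 1) → L1-HIT  vc=[]
2: 0xd7 (blk 13, set 1) → MISS  vc=[11]
3: 0xb6 (blk 11, set 1) → VC-HIT  vc=[13]
4: 0x3f (blk 3, set 1) → MISS  vc=[13, 11]
5: 0xdd (blk 13, set 1) → VC-HIT  vc=[3, 11]
6: 0xdd (blk 13, set 1) → L1-HIT  vc=[3, 11]
7: 0xd3 (blk 13, set 1) → L1-HIT  vc=[3, 11]
8: 0xd9 (blk 13, set 1) → L1-HIT  vc=[3, 11]

OUTCOME = L1-HIT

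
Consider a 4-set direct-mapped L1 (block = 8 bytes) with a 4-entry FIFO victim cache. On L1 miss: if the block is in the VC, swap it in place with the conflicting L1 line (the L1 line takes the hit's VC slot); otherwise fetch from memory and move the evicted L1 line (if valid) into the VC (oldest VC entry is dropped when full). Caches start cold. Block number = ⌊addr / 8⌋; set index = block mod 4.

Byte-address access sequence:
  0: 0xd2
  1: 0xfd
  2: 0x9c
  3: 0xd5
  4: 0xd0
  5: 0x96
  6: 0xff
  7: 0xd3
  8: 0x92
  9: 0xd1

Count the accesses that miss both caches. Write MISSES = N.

#0 0xd2→b26/s2 MISS; vc=[]
#1 0xfd→b31/s3 MISS; vc=[]
#2 0x9c→b19/s3 MISS; vc=[31]
#3 0xd5→b26/s2 L1-HIT; vc=[31]
#4 0xd0→b26/s2 L1-HIT; vc=[31]
#5 0x96→b18/s2 MISS; vc=[31,26]
#6 0xff→b31/s3 VC-HIT; vc=[19,26]
#7 0xd3→b26/s2 VC-HIT; vc=[19,18]
#8 0x92→b18/s2 VC-HIT; vc=[19,26]
#9 0xd1→b26/s2 VC-HIT; vc=[19,18]

MISSES = 4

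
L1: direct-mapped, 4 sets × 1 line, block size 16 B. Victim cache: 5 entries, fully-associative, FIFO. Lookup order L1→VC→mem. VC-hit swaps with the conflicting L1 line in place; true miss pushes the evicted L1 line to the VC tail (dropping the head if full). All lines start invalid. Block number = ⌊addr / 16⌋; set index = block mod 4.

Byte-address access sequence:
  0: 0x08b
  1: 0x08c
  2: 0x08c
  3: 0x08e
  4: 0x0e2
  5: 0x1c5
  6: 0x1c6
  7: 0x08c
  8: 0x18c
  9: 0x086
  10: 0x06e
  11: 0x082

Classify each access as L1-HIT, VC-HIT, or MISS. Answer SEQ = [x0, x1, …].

  [0] addr=0x8b blk=8 s=0: MISS | VC []
  [1] addr=0x8c blk=8 s=0: L1-HIT | VC []
  [2] addr=0x8c blk=8 s=0: L1-HIT | VC []
  [3] addr=0x8e blk=8 s=0: L1-HIT | VC []
  [4] addr=0xe2 blk=14 s=2: MISS | VC []
  [5] addr=0x1c5 blk=28 s=0: MISS | VC [8]
  [6] addr=0x1c6 blk=28 s=0: L1-HIT | VC [8]
  [7] addr=0x8c blk=8 s=0: VC-HIT | VC [28]
  [8] addr=0x18c blk=24 s=0: MISS | VC [28, 8]
  [9] addr=0x86 blk=8 s=0: VC-HIT | VC [28, 24]
  [10] addr=0x6e blk=6 s=2: MISS | VC [28, 24, 14]
  [11] addr=0x82 blk=8 s=0: L1-HIT | VC [28, 24, 14]

SEQ = [MISS, L1-HIT, L1-HIT, L1-HIT, MISS, MISS, L1-HIT, VC-HIT, MISS, VC-HIT, MISS, L1-HIT]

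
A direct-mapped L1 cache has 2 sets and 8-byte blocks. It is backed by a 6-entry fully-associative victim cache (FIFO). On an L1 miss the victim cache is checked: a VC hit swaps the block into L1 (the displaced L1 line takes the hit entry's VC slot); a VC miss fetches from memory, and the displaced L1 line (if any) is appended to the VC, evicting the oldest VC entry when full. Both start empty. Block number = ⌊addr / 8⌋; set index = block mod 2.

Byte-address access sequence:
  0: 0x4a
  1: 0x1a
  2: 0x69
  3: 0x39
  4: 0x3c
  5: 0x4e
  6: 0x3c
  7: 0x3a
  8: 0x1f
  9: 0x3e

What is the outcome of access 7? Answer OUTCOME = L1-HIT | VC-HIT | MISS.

0: 0x4a (blk 9, set 1) → MISS  vc=[]
1: 0x1a (blk 3, set 1) → MISS  vc=[9]
2: 0x69 (blk 13, set 1) → MISS  vc=[9, 3]
3: 0x39 (blk 7, set 1) → MISS  vc=[9, 3, 13]
4: 0x3c (blk 7, set 1) → L1-HIT  vc=[9, 3, 13]
5: 0x4e (blk 9, set 1) → VC-HIT  vc=[7, 3, 13]
6: 0x3c (blk 7, set 1) → VC-HIT  vc=[9, 3, 13]
7: 0x3a (blk 7, set 1) → L1-HIT  vc=[9, 3, 13]
8: 0x1f (blk 3, set 1) → VC-HIT  vc=[9, 7, 13]
9: 0x3e (blk 7, set 1) → VC-HIT  vc=[9, 3, 13]

OUTCOME = L1-HIT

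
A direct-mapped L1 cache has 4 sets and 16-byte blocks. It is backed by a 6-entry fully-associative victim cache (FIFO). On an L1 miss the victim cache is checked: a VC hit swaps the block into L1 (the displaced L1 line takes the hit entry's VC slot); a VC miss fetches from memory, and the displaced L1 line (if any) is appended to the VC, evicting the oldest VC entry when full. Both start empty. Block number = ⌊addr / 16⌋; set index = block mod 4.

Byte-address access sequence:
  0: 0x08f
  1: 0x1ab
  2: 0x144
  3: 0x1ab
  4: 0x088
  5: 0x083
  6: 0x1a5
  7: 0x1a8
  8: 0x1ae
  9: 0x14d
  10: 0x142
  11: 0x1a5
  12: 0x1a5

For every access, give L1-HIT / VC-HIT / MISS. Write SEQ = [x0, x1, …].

  [0] addr=0x8f blk=8 s=0: MISS | VC []
  [1] addr=0x1ab blk=26 s=2: MISS | VC []
  [2] addr=0x144 blk=20 s=0: MISS | VC [8]
  [3] addr=0x1ab blk=26 s=2: L1-HIT | VC [8]
  [4] addr=0x88 blk=8 s=0: VC-HIT | VC [20]
  [5] addr=0x83 blk=8 s=0: L1-HIT | VC [20]
  [6] addr=0x1a5 blk=26 s=2: L1-HIT | VC [20]
  [7] addr=0x1a8 blk=26 s=2: L1-HIT | VC [20]
  [8] addr=0x1ae blk=26 s=2: L1-HIT | VC [20]
  [9] addr=0x14d blk=20 s=0: VC-HIT | VC [8]
  [10] addr=0x142 blk=20 s=0: L1-HIT | VC [8]
  [11] addr=0x1a5 blk=26 s=2: L1-HIT | VC [8]
  [12] addr=0x1a5 blk=26 s=2: L1-HIT | VC [8]

SEQ = [MISS, MISS, MISS, L1-HIT, VC-HIT, L1-HIT, L1-HIT, L1-HIT, L1-HIT, VC-HIT, L1-HIT, L1-HIT, L1-HIT]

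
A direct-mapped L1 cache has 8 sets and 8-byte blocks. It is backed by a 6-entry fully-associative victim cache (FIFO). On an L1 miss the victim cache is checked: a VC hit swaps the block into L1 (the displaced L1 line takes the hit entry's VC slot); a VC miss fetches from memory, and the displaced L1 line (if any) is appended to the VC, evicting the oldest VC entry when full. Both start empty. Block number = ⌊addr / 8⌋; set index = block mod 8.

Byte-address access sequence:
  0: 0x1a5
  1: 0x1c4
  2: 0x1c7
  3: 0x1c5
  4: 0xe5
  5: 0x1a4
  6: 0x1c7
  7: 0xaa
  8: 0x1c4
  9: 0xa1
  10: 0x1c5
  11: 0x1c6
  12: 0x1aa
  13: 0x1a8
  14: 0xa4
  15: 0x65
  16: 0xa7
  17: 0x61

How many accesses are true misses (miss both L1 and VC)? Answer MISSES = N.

  [0] addr=0x1a5 blk=52 s=4: MISS | VC []
  [1] addr=0x1c4 blk=56 s=0: MISS | VC []
  [2] addr=0x1c7 blk=56 s=0: L1-HIT | VC []
  [3] addr=0x1c5 blk=56 s=0: L1-HIT | VC []
  [4] addr=0xe5 blk=28 s=4: MISS | VC [52]
  [5] addr=0x1a4 blk=52 s=4: VC-HIT | VC [28]
  [6] addr=0x1c7 blk=56 s=0: L1-HIT | VC [28]
  [7] addr=0xaa blk=21 s=5: MISS | VC [28]
  [8] addr=0x1c4 blk=56 s=0: L1-HIT | VC [28]
  [9] addr=0xa1 blk=20 s=4: MISS | VC [28, 52]
  [10] addr=0x1c5 blk=56 s=0: L1-HIT | VC [28, 52]
  [11] addr=0x1c6 blk=56 s=0: L1-HIT | VC [28, 52]
  [12] addr=0x1aa blk=53 s=5: MISS | VC [28, 52, 21]
  [13] addr=0x1a8 blk=53 s=5: L1-HIT | VC [28, 52, 21]
  [14] addr=0xa4 blk=20 s=4: L1-HIT | VC [28, 52, 21]
  [15] addr=0x65 blk=12 s=4: MISS | VC [28, 52, 21, 20]
  [16] addr=0xa7 blk=20 s=4: VC-HIT | VC [28, 52, 21, 12]
  [17] addr=0x61 blk=12 s=4: VC-HIT | VC [28, 52, 21, 20]

MISSES = 7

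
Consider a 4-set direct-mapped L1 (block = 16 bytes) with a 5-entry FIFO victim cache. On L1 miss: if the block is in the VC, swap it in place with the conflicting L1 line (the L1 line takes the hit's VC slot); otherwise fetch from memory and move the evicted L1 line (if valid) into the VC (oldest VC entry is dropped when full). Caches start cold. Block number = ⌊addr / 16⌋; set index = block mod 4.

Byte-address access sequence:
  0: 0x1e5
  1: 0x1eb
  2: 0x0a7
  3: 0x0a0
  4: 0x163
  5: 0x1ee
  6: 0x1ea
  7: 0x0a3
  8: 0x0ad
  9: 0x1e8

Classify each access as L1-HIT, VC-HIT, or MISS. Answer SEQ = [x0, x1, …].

0: 0x1e5 (blk 30, set 2) → MISS  vc=[]
1: 0x1eb (blk 30, set 2) → L1-HIT  vc=[]
2: 0xa7 (blk 10, set 2) → MISS  vc=[30]
3: 0xa0 (blk 10, set 2) → L1-HIT  vc=[30]
4: 0x163 (blk 22, set 2) → MISS  vc=[30, 10]
5: 0x1ee (blk 30, set 2) → VC-HIT  vc=[22, 10]
6: 0x1ea (blk 30, set 2) → L1-HIT  vc=[22, 10]
7: 0xa3 (blk 10, set 2) → VC-HIT  vc=[22, 30]
8: 0xad (blk 10, set 2) → L1-HIT  vc=[22, 30]
9: 0x1e8 (blk 30, set 2) → VC-HIT  vc=[22, 10]

SEQ = [MISS, L1-HIT, MISS, L1-HIT, MISS, VC-HIT, L1-HIT, VC-HIT, L1-HIT, VC-HIT]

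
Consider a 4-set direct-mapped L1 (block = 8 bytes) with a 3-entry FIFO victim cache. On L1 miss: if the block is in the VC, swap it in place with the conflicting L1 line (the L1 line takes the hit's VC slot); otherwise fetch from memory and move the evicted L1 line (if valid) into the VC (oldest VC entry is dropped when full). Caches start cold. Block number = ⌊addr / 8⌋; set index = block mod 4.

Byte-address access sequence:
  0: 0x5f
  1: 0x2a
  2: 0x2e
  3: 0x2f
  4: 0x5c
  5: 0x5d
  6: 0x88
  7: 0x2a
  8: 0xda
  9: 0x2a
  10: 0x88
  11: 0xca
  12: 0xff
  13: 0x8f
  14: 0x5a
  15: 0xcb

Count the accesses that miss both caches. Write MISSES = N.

MISSES = 6

#0 0x5f→b11/s3 MISS; vc=[]
#1 0x2a→b5/s1 MISS; vc=[]
#2 0x2e→b5/s1 L1-HIT; vc=[]
#3 0x2f→b5/s1 L1-HIT; vc=[]
#4 0x5c→b11/s3 L1-HIT; vc=[]
#5 0x5d→b11/s3 L1-HIT; vc=[]
#6 0x88→b17/s1 MISS; vc=[5]
#7 0x2a→b5/s1 VC-HIT; vc=[17]
#8 0xda→b27/s3 MISS; vc=[17,11]
#9 0x2a→b5/s1 L1-HIT; vc=[17,11]
#10 0x88→b17/s1 VC-HIT; vc=[5,11]
#11 0xca→b25/s1 MISS; vc=[5,11,17]
#12 0xff→b31/s3 MISS; vc=[11,17,27]
#13 0x8f→b17/s1 VC-HIT; vc=[11,25,27]
#14 0x5a→b11/s3 VC-HIT; vc=[31,25,27]
#15 0xcb→b25/s1 VC-HIT; vc=[31,17,27]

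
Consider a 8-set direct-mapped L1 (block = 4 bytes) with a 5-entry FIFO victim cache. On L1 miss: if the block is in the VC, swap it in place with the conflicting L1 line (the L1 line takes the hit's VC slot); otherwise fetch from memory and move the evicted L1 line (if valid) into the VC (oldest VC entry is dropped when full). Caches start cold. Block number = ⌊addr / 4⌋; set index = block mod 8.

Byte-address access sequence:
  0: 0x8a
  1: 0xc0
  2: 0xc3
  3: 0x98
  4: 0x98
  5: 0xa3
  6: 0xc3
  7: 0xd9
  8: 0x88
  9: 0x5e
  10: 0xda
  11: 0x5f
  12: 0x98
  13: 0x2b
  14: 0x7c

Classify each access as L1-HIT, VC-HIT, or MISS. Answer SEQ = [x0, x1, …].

SEQ = [MISS, MISS, L1-HIT, MISS, L1-HIT, MISS, VC-HIT, MISS, L1-HIT, MISS, L1-HIT, L1-HIT, VC-HIT, MISS, MISS]

0: 0x8a (blk 34, set 2) → MISS  vc=[]
1: 0xc0 (blk 48, set 0) → MISS  vc=[]
2: 0xc3 (blk 48, set 0) → L1-HIT  vc=[]
3: 0x98 (blk 38, set 6) → MISS  vc=[]
4: 0x98 (blk 38, set 6) → L1-HIT  vc=[]
5: 0xa3 (blk 40, set 0) → MISS  vc=[48]
6: 0xc3 (blk 48, set 0) → VC-HIT  vc=[40]
7: 0xd9 (blk 54, set 6) → MISS  vc=[40, 38]
8: 0x88 (blk 34, set 2) → L1-HIT  vc=[40, 38]
9: 0x5e (blk 23, set 7) → MISS  vc=[40, 38]
10: 0xda (blk 54, set 6) → L1-HIT  vc=[40, 38]
11: 0x5f (blk 23, set 7) → L1-HIT  vc=[40, 38]
12: 0x98 (blk 38, set 6) → VC-HIT  vc=[40, 54]
13: 0x2b (blk 10, set 2) → MISS  vc=[40, 54, 34]
14: 0x7c (blk 31, set 7) → MISS  vc=[40, 54, 34, 23]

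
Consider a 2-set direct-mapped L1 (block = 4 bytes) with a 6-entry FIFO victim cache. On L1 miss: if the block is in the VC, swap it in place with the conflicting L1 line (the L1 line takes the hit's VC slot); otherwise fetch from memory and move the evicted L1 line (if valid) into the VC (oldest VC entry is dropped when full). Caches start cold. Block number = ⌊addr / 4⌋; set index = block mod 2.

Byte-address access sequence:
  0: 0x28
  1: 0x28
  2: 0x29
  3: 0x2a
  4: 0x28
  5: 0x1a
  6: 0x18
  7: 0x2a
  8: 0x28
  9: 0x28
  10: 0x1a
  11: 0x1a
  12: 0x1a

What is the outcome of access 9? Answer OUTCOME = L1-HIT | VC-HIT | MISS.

OUTCOME = L1-HIT

#0 0x28→b10/s0 MISS; vc=[]
#1 0x28→b10/s0 L1-HIT; vc=[]
#2 0x29→b10/s0 L1-HIT; vc=[]
#3 0x2a→b10/s0 L1-HIT; vc=[]
#4 0x28→b10/s0 L1-HIT; vc=[]
#5 0x1a→b6/s0 MISS; vc=[10]
#6 0x18→b6/s0 L1-HIT; vc=[10]
#7 0x2a→b10/s0 VC-HIT; vc=[6]
#8 0x28→b10/s0 L1-HIT; vc=[6]
#9 0x28→b10/s0 L1-HIT; vc=[6]
#10 0x1a→b6/s0 VC-HIT; vc=[10]
#11 0x1a→b6/s0 L1-HIT; vc=[10]
#12 0x1a→b6/s0 L1-HIT; vc=[10]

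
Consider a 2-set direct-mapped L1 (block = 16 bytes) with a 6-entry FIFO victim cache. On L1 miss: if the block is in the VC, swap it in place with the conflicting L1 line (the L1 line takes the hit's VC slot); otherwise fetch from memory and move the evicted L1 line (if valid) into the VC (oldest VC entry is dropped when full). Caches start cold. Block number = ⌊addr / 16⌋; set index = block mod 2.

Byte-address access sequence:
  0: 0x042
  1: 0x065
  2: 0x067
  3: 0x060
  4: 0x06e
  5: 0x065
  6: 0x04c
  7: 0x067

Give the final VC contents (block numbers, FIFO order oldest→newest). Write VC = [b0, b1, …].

VC = [4]

  [0] addr=0x42 blk=4 s=0: MISS | VC []
  [1] addr=0x65 blk=6 s=0: MISS | VC [4]
  [2] addr=0x67 blk=6 s=0: L1-HIT | VC [4]
  [3] addr=0x60 blk=6 s=0: L1-HIT | VC [4]
  [4] addr=0x6e blk=6 s=0: L1-HIT | VC [4]
  [5] addr=0x65 blk=6 s=0: L1-HIT | VC [4]
  [6] addr=0x4c blk=4 s=0: VC-HIT | VC [6]
  [7] addr=0x67 blk=6 s=0: VC-HIT | VC [4]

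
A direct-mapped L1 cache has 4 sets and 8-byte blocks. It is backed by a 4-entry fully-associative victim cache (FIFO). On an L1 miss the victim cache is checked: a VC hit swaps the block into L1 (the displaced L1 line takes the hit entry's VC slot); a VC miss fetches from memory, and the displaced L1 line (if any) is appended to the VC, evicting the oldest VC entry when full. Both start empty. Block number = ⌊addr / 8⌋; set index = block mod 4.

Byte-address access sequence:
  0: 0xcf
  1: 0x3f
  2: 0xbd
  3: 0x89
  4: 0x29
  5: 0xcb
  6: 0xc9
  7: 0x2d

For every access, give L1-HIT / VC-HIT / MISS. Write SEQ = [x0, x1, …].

#0 0xcf→b25/s1 MISS; vc=[]
#1 0x3f→b7/s3 MISS; vc=[]
#2 0xbd→b23/s3 MISS; vc=[7]
#3 0x89→b17/s1 MISS; vc=[7,25]
#4 0x29→b5/s1 MISS; vc=[7,25,17]
#5 0xcb→b25/s1 VC-HIT; vc=[7,5,17]
#6 0xc9→b25/s1 L1-HIT; vc=[7,5,17]
#7 0x2d→b5/s1 VC-HIT; vc=[7,25,17]

SEQ = [MISS, MISS, MISS, MISS, MISS, VC-HIT, L1-HIT, VC-HIT]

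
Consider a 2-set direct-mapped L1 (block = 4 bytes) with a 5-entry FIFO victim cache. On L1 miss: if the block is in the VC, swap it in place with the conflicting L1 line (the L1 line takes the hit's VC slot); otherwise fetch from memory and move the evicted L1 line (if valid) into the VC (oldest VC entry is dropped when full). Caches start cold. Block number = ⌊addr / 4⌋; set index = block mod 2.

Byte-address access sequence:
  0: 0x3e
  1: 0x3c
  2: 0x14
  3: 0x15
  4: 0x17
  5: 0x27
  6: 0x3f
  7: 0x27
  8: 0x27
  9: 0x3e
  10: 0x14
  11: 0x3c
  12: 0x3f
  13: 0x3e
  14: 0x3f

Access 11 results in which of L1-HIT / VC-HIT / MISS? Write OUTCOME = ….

OUTCOME = VC-HIT

#0 0x3e→b15/s1 MISS; vc=[]
#1 0x3c→b15/s1 L1-HIT; vc=[]
#2 0x14→b5/s1 MISS; vc=[15]
#3 0x15→b5/s1 L1-HIT; vc=[15]
#4 0x17→b5/s1 L1-HIT; vc=[15]
#5 0x27→b9/s1 MISS; vc=[15,5]
#6 0x3f→b15/s1 VC-HIT; vc=[9,5]
#7 0x27→b9/s1 VC-HIT; vc=[15,5]
#8 0x27→b9/s1 L1-HIT; vc=[15,5]
#9 0x3e→b15/s1 VC-HIT; vc=[9,5]
#10 0x14→b5/s1 VC-HIT; vc=[9,15]
#11 0x3c→b15/s1 VC-HIT; vc=[9,5]
#12 0x3f→b15/s1 L1-HIT; vc=[9,5]
#13 0x3e→b15/s1 L1-HIT; vc=[9,5]
#14 0x3f→b15/s1 L1-HIT; vc=[9,5]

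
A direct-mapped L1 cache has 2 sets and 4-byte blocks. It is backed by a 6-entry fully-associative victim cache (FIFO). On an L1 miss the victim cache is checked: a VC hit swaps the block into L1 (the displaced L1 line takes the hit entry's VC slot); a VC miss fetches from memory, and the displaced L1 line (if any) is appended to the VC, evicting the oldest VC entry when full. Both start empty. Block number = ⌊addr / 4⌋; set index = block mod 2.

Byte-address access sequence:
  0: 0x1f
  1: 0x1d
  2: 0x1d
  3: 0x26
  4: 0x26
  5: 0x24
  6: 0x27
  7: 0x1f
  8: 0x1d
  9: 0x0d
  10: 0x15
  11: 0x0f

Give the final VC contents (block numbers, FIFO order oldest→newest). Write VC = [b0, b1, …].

0: 0x1f (blk 7, set 1) → MISS  vc=[]
1: 0x1d (blk 7, set 1) → L1-HIT  vc=[]
2: 0x1d (blk 7, set 1) → L1-HIT  vc=[]
3: 0x26 (blk 9, set 1) → MISS  vc=[7]
4: 0x26 (blk 9, set 1) → L1-HIT  vc=[7]
5: 0x24 (blk 9, set 1) → L1-HIT  vc=[7]
6: 0x27 (blk 9, set 1) → L1-HIT  vc=[7]
7: 0x1f (blk 7, set 1) → VC-HIT  vc=[9]
8: 0x1d (blk 7, set 1) → L1-HIT  vc=[9]
9: 0xd (blk 3, set 1) → MISS  vc=[9, 7]
10: 0x15 (blk 5, set 1) → MISS  vc=[9, 7, 3]
11: 0xf (blk 3, set 1) → VC-HIT  vc=[9, 7, 5]

VC = [9, 7, 5]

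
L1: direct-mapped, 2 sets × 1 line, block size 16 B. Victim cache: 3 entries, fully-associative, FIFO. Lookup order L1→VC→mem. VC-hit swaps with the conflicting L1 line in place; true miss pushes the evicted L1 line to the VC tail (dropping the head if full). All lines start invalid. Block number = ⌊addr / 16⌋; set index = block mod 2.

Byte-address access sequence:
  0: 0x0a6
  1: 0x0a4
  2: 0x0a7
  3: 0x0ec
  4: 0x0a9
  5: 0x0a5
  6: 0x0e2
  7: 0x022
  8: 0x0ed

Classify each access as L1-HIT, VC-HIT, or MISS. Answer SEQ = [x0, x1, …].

0: 0xa6 (blk 10, set 0) → MISS  vc=[]
1: 0xa4 (blk 10, set 0) → L1-HIT  vc=[]
2: 0xa7 (blk 10, set 0) → L1-HIT  vc=[]
3: 0xec (blk 14, set 0) → MISS  vc=[10]
4: 0xa9 (blk 10, set 0) → VC-HIT  vc=[14]
5: 0xa5 (blk 10, set 0) → L1-HIT  vc=[14]
6: 0xe2 (blk 14, set 0) → VC-HIT  vc=[10]
7: 0x22 (blk 2, set 0) → MISS  vc=[10, 14]
8: 0xed (blk 14, set 0) → VC-HIT  vc=[10, 2]

SEQ = [MISS, L1-HIT, L1-HIT, MISS, VC-HIT, L1-HIT, VC-HIT, MISS, VC-HIT]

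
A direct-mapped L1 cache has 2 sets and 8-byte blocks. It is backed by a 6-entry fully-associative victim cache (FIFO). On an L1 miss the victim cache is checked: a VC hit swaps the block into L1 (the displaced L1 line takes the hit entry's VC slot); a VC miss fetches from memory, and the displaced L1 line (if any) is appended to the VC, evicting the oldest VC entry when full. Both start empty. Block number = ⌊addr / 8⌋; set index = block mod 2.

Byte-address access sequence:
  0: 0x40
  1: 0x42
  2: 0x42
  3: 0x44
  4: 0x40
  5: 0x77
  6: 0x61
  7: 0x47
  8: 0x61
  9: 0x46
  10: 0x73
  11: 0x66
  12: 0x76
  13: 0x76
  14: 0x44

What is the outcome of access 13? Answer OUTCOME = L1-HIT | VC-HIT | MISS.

OUTCOME = L1-HIT

  [0] addr=0x40 blk=8 s=0: MISS | VC []
  [1] addr=0x42 blk=8 s=0: L1-HIT | VC []
  [2] addr=0x42 blk=8 s=0: L1-HIT | VC []
  [3] addr=0x44 blk=8 s=0: L1-HIT | VC []
  [4] addr=0x40 blk=8 s=0: L1-HIT | VC []
  [5] addr=0x77 blk=14 s=0: MISS | VC [8]
  [6] addr=0x61 blk=12 s=0: MISS | VC [8, 14]
  [7] addr=0x47 blk=8 s=0: VC-HIT | VC [12, 14]
  [8] addr=0x61 blk=12 s=0: VC-HIT | VC [8, 14]
  [9] addr=0x46 blk=8 s=0: VC-HIT | VC [12, 14]
  [10] addr=0x73 blk=14 s=0: VC-HIT | VC [12, 8]
  [11] addr=0x66 blk=12 s=0: VC-HIT | VC [14, 8]
  [12] addr=0x76 blk=14 s=0: VC-HIT | VC [12, 8]
  [13] addr=0x76 blk=14 s=0: L1-HIT | VC [12, 8]
  [14] addr=0x44 blk=8 s=0: VC-HIT | VC [12, 14]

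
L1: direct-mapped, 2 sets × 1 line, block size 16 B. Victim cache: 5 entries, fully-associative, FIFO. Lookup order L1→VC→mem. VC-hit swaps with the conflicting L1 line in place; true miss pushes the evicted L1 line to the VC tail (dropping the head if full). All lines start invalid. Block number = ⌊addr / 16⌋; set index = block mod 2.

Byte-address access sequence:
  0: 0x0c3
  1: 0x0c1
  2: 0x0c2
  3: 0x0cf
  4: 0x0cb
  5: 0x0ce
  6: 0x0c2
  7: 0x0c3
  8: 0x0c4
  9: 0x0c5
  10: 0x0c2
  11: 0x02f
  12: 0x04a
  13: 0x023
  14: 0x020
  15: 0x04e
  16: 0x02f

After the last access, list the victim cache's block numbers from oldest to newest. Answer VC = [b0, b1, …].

VC = [12, 4]

  [0] addr=0xc3 blk=12 s=0: MISS | VC []
  [1] addr=0xc1 blk=12 s=0: L1-HIT | VC []
  [2] addr=0xc2 blk=12 s=0: L1-HIT | VC []
  [3] addr=0xcf blk=12 s=0: L1-HIT | VC []
  [4] addr=0xcb blk=12 s=0: L1-HIT | VC []
  [5] addr=0xce blk=12 s=0: L1-HIT | VC []
  [6] addr=0xc2 blk=12 s=0: L1-HIT | VC []
  [7] addr=0xc3 blk=12 s=0: L1-HIT | VC []
  [8] addr=0xc4 blk=12 s=0: L1-HIT | VC []
  [9] addr=0xc5 blk=12 s=0: L1-HIT | VC []
  [10] addr=0xc2 blk=12 s=0: L1-HIT | VC []
  [11] addr=0x2f blk=2 s=0: MISS | VC [12]
  [12] addr=0x4a blk=4 s=0: MISS | VC [12, 2]
  [13] addr=0x23 blk=2 s=0: VC-HIT | VC [12, 4]
  [14] addr=0x20 blk=2 s=0: L1-HIT | VC [12, 4]
  [15] addr=0x4e blk=4 s=0: VC-HIT | VC [12, 2]
  [16] addr=0x2f blk=2 s=0: VC-HIT | VC [12, 4]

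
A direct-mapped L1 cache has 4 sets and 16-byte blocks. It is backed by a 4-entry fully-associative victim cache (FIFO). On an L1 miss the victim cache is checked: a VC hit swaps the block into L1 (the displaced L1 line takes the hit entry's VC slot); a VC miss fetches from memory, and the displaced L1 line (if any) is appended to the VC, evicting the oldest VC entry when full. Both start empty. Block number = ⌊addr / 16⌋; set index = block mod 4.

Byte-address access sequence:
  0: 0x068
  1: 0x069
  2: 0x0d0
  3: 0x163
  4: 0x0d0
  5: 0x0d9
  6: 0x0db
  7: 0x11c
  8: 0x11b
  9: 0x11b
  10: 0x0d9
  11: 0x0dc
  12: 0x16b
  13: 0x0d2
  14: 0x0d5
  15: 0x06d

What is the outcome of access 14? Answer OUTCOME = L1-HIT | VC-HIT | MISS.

OUTCOME = L1-HIT

#0 0x68→b6/s2 MISS; vc=[]
#1 0x69→b6/s2 L1-HIT; vc=[]
#2 0xd0→b13/s1 MISS; vc=[]
#3 0x163→b22/s2 MISS; vc=[6]
#4 0xd0→b13/s1 L1-HIT; vc=[6]
#5 0xd9→b13/s1 L1-HIT; vc=[6]
#6 0xdb→b13/s1 L1-HIT; vc=[6]
#7 0x11c→b17/s1 MISS; vc=[6,13]
#8 0x11b→b17/s1 L1-HIT; vc=[6,13]
#9 0x11b→b17/s1 L1-HIT; vc=[6,13]
#10 0xd9→b13/s1 VC-HIT; vc=[6,17]
#11 0xdc→b13/s1 L1-HIT; vc=[6,17]
#12 0x16b→b22/s2 L1-HIT; vc=[6,17]
#13 0xd2→b13/s1 L1-HIT; vc=[6,17]
#14 0xd5→b13/s1 L1-HIT; vc=[6,17]
#15 0x6d→b6/s2 VC-HIT; vc=[22,17]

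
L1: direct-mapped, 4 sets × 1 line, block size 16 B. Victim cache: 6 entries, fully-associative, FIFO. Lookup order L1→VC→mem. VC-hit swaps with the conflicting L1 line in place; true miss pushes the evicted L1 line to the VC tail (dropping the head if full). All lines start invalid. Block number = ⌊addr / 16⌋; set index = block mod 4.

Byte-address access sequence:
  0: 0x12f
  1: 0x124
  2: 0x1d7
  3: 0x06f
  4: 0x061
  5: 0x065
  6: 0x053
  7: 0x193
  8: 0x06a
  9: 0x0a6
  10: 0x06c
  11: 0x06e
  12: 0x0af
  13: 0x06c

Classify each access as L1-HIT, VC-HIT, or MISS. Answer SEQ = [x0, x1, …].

#0 0x12f→b18/s2 MISS; vc=[]
#1 0x124→b18/s2 L1-HIT; vc=[]
#2 0x1d7→b29/s1 MISS; vc=[]
#3 0x6f→b6/s2 MISS; vc=[18]
#4 0x61→b6/s2 L1-HIT; vc=[18]
#5 0x65→b6/s2 L1-HIT; vc=[18]
#6 0x53→b5/s1 MISS; vc=[18,29]
#7 0x193→b25/s1 MISS; vc=[18,29,5]
#8 0x6a→b6/s2 L1-HIT; vc=[18,29,5]
#9 0xa6→b10/s2 MISS; vc=[18,29,5,6]
#10 0x6c→b6/s2 VC-HIT; vc=[18,29,5,10]
#11 0x6e→b6/s2 L1-HIT; vc=[18,29,5,10]
#12 0xaf→b10/s2 VC-HIT; vc=[18,29,5,6]
#13 0x6c→b6/s2 VC-HIT; vc=[18,29,5,10]

SEQ = [MISS, L1-HIT, MISS, MISS, L1-HIT, L1-HIT, MISS, MISS, L1-HIT, MISS, VC-HIT, L1-HIT, VC-HIT, VC-HIT]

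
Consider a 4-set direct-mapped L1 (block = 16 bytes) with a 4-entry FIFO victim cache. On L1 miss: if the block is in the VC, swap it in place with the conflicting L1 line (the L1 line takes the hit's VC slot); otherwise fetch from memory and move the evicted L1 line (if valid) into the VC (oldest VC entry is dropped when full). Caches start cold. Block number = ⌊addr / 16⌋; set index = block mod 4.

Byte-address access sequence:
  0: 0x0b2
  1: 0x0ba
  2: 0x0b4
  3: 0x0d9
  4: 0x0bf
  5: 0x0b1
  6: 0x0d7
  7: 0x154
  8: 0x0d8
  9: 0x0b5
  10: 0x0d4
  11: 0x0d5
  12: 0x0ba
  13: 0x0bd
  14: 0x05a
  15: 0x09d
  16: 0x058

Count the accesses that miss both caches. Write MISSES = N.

#0 0xb2→b11/s3 MISS; vc=[]
#1 0xba→b11/s3 L1-HIT; vc=[]
#2 0xb4→b11/s3 L1-HIT; vc=[]
#3 0xd9→b13/s1 MISS; vc=[]
#4 0xbf→b11/s3 L1-HIT; vc=[]
#5 0xb1→b11/s3 L1-HIT; vc=[]
#6 0xd7→b13/s1 L1-HIT; vc=[]
#7 0x154→b21/s1 MISS; vc=[13]
#8 0xd8→b13/s1 VC-HIT; vc=[21]
#9 0xb5→b11/s3 L1-HIT; vc=[21]
#10 0xd4→b13/s1 L1-HIT; vc=[21]
#11 0xd5→b13/s1 L1-HIT; vc=[21]
#12 0xba→b11/s3 L1-HIT; vc=[21]
#13 0xbd→b11/s3 L1-HIT; vc=[21]
#14 0x5a→b5/s1 MISS; vc=[21,13]
#15 0x9d→b9/s1 MISS; vc=[21,13,5]
#16 0x58→b5/s1 VC-HIT; vc=[21,13,9]

MISSES = 5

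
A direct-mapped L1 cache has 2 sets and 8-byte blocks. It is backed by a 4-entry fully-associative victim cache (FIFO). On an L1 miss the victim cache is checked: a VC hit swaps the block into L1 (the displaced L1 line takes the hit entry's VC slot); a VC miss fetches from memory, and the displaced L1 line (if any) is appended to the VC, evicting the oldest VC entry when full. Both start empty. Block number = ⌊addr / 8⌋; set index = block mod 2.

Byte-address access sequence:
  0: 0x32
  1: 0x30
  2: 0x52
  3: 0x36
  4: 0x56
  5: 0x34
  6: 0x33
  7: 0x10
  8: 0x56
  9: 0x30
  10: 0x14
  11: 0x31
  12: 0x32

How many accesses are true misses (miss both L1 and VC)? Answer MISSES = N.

MISSES = 3

  [0] addr=0x32 blk=6 s=0: MISS | VC []
  [1] addr=0x30 blk=6 s=0: L1-HIT | VC []
  [2] addr=0x52 blk=10 s=0: MISS | VC [6]
  [3] addr=0x36 blk=6 s=0: VC-HIT | VC [10]
  [4] addr=0x56 blk=10 s=0: VC-HIT | VC [6]
  [5] addr=0x34 blk=6 s=0: VC-HIT | VC [10]
  [6] addr=0x33 blk=6 s=0: L1-HIT | VC [10]
  [7] addr=0x10 blk=2 s=0: MISS | VC [10, 6]
  [8] addr=0x56 blk=10 s=0: VC-HIT | VC [2, 6]
  [9] addr=0x30 blk=6 s=0: VC-HIT | VC [2, 10]
  [10] addr=0x14 blk=2 s=0: VC-HIT | VC [6, 10]
  [11] addr=0x31 blk=6 s=0: VC-HIT | VC [2, 10]
  [12] addr=0x32 blk=6 s=0: L1-HIT | VC [2, 10]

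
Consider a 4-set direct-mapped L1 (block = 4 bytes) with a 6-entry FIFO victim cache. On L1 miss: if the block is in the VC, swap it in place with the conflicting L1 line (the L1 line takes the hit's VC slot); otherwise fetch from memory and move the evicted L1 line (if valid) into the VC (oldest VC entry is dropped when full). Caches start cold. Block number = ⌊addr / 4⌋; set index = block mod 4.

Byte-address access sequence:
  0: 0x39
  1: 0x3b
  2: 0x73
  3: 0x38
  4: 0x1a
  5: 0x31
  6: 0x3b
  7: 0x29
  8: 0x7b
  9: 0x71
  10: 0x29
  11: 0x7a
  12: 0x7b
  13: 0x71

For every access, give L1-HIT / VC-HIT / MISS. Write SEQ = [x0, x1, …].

  [0] addr=0x39 blk=14 s=2: MISS | VC []
  [1] addr=0x3b blk=14 s=2: L1-HIT | VC []
  [2] addr=0x73 blk=28 s=0: MISS | VC []
  [3] addr=0x38 blk=14 s=2: L1-HIT | VC []
  [4] addr=0x1a blk=6 s=2: MISS | VC [14]
  [5] addr=0x31 blk=12 s=0: MISS | VC [14, 28]
  [6] addr=0x3b blk=14 s=2: VC-HIT | VC [6, 28]
  [7] addr=0x29 blk=10 s=2: MISS | VC [6, 28, 14]
  [8] addr=0x7b blk=30 s=2: MISS | VC [6, 28, 14, 10]
  [9] addr=0x71 blk=28 s=0: VC-HIT | VC [6, 12, 14, 10]
  [10] addr=0x29 blk=10 s=2: VC-HIT | VC [6, 12, 14, 30]
  [11] addr=0x7a blk=30 s=2: VC-HIT | VC [6, 12, 14, 10]
  [12] addr=0x7b blk=30 s=2: L1-HIT | VC [6, 12, 14, 10]
  [13] addr=0x71 blk=28 s=0: L1-HIT | VC [6, 12, 14, 10]

SEQ = [MISS, L1-HIT, MISS, L1-HIT, MISS, MISS, VC-HIT, MISS, MISS, VC-HIT, VC-HIT, VC-HIT, L1-HIT, L1-HIT]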